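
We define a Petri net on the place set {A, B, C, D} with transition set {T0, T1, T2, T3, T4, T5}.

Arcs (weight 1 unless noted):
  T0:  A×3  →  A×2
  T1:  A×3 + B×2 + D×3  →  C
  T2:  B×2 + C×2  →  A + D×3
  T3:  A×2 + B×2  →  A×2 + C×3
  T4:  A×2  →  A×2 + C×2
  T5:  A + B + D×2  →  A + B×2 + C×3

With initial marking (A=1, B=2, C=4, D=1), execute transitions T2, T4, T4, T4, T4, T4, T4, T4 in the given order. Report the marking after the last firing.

step 1: fire T2:  (A=1, B=2, C=4, D=1) → (A=2, B=0, C=2, D=4)
step 2: fire T4:  (A=2, B=0, C=2, D=4) → (A=2, B=0, C=4, D=4)
step 3: fire T4:  (A=2, B=0, C=4, D=4) → (A=2, B=0, C=6, D=4)
step 4: fire T4:  (A=2, B=0, C=6, D=4) → (A=2, B=0, C=8, D=4)
step 5: fire T4:  (A=2, B=0, C=8, D=4) → (A=2, B=0, C=10, D=4)
step 6: fire T4:  (A=2, B=0, C=10, D=4) → (A=2, B=0, C=12, D=4)
step 7: fire T4:  (A=2, B=0, C=12, D=4) → (A=2, B=0, C=14, D=4)
step 8: fire T4:  (A=2, B=0, C=14, D=4) → (A=2, B=0, C=16, D=4)

(A=2, B=0, C=16, D=4)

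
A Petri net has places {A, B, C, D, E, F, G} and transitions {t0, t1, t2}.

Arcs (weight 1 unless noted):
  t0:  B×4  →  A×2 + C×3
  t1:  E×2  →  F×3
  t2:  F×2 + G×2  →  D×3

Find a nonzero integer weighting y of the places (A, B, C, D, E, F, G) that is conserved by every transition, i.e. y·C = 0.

y = (A:2, B:1, C:0, D:0, E:0, F:0, G:0)

Incidence matrix C (rows=places, cols=transitions):
       t0   t1   t2
    A   2    0    0
    B  -4    0    0
    C   3    0    0
    D   0    0    3
    E   0   -2    0
    F   0    3   -2
    G   0    0   -2

Candidate y = [2, 1, 0, 0, 0, 0, 0]; check y·C column-wise:
  col t0: 2·2 + 1·-4 + 0·3 = 0
  col t1: 2·0 + 1·0 + 0·-2 + 0·3 = 0
  col t2: 2·0 + 1·0 + 0·3 + 0·-2 + 0·-2 = 0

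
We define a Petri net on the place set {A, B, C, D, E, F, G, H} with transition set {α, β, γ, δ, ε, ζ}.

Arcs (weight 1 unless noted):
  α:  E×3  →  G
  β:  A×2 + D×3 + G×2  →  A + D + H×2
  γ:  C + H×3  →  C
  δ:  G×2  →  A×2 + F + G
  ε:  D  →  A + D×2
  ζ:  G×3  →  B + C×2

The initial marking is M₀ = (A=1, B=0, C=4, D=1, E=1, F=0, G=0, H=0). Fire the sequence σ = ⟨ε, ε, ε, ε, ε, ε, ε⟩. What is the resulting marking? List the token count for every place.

step 1: fire ε:  (A=1, B=0, C=4, D=1, E=1, F=0, G=0, H=0) → (A=2, B=0, C=4, D=2, E=1, F=0, G=0, H=0)
step 2: fire ε:  (A=2, B=0, C=4, D=2, E=1, F=0, G=0, H=0) → (A=3, B=0, C=4, D=3, E=1, F=0, G=0, H=0)
step 3: fire ε:  (A=3, B=0, C=4, D=3, E=1, F=0, G=0, H=0) → (A=4, B=0, C=4, D=4, E=1, F=0, G=0, H=0)
step 4: fire ε:  (A=4, B=0, C=4, D=4, E=1, F=0, G=0, H=0) → (A=5, B=0, C=4, D=5, E=1, F=0, G=0, H=0)
step 5: fire ε:  (A=5, B=0, C=4, D=5, E=1, F=0, G=0, H=0) → (A=6, B=0, C=4, D=6, E=1, F=0, G=0, H=0)
step 6: fire ε:  (A=6, B=0, C=4, D=6, E=1, F=0, G=0, H=0) → (A=7, B=0, C=4, D=7, E=1, F=0, G=0, H=0)
step 7: fire ε:  (A=7, B=0, C=4, D=7, E=1, F=0, G=0, H=0) → (A=8, B=0, C=4, D=8, E=1, F=0, G=0, H=0)

(A=8, B=0, C=4, D=8, E=1, F=0, G=0, H=0)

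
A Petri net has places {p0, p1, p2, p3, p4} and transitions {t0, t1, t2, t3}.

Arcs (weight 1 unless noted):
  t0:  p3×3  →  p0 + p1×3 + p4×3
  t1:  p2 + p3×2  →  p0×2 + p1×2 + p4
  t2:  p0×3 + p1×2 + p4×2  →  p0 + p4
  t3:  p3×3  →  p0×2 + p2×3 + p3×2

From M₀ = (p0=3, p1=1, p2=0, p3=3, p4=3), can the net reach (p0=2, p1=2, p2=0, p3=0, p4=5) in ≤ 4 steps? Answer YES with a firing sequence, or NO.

YES — reachable via ⟨t0, t2⟩ (2 firings)

step 1: fire t0:  (p0=3, p1=1, p2=0, p3=3, p4=3) → (p0=4, p1=4, p2=0, p3=0, p4=6)
step 2: fire t2:  (p0=4, p1=4, p2=0, p3=0, p4=6) → (p0=2, p1=2, p2=0, p3=0, p4=5)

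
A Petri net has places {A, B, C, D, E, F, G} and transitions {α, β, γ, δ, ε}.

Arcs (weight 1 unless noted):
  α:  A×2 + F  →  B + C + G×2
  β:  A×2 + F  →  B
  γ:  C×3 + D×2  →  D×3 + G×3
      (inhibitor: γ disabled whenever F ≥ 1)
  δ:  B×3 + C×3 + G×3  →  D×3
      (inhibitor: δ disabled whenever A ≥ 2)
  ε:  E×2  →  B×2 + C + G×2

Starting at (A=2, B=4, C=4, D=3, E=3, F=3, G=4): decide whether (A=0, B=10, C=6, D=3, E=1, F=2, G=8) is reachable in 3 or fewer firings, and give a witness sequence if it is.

depth 0: 1 marking
depth 1: 4 markings reached so far
depth 2: 8 markings reached so far
depth 3: 10 markings reached so far
target is not among the 10 markings reachable within 3 steps

NO — not reachable within 3 firings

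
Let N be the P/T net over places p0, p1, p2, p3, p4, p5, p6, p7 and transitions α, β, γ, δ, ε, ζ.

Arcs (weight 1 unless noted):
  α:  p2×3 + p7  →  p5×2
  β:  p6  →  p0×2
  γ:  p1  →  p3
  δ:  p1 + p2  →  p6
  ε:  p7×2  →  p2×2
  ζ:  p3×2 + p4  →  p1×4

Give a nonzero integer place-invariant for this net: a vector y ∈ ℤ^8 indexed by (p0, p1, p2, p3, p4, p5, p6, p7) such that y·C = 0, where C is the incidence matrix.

Incidence matrix C (rows=places, cols=transitions):
        α    β    γ    δ    ε    ζ
   p0   0    2    0    0    0    0
   p1   0    0   -1   -1    0    4
   p2  -3    0    0   -1    2    0
   p3   0    0    1    0    0   -2
   p4   0    0    0    0    0   -1
   p5   2    0    0    0    0    0
   p6   0   -1    0    1    0    0
   p7  -1    0    0    0   -2    0

Candidate y = [1, 2, 0, 2, 4, 0, 2, 0]; check y·C column-wise:
  col α: 1·0 + 2·0 + 0·-3 + 2·0 + 4·0 + 0·2 + 2·0 + 0·-1 = 0
  col β: 1·2 + 2·0 + 2·0 + 4·0 + 2·-1 = 0
  col γ: 1·0 + 2·-1 + 2·1 + 4·0 + 2·0 = 0
  col δ: 1·0 + 2·-1 + 0·-1 + 2·0 + 4·0 + 2·1 = 0
  col ε: 1·0 + 2·0 + 0·2 + 2·0 + 4·0 + 2·0 + 0·-2 = 0
  col ζ: 1·0 + 2·4 + 2·-2 + 4·-1 + 2·0 = 0

y = (p0:1, p1:2, p2:0, p3:2, p4:4, p5:0, p6:2, p7:0)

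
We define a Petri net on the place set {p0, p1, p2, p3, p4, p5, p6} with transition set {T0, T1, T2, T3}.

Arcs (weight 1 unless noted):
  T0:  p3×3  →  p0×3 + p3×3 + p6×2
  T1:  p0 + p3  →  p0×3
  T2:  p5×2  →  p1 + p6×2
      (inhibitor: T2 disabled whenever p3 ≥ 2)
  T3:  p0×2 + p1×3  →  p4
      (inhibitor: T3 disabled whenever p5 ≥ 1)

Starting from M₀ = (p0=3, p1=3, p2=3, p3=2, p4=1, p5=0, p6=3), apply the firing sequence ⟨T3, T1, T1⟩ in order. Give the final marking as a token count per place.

(p0=5, p1=0, p2=3, p3=0, p4=2, p5=0, p6=3)

step 1: fire T3:  (p0=3, p1=3, p2=3, p3=2, p4=1, p5=0, p6=3) → (p0=1, p1=0, p2=3, p3=2, p4=2, p5=0, p6=3)
step 2: fire T1:  (p0=1, p1=0, p2=3, p3=2, p4=2, p5=0, p6=3) → (p0=3, p1=0, p2=3, p3=1, p4=2, p5=0, p6=3)
step 3: fire T1:  (p0=3, p1=0, p2=3, p3=1, p4=2, p5=0, p6=3) → (p0=5, p1=0, p2=3, p3=0, p4=2, p5=0, p6=3)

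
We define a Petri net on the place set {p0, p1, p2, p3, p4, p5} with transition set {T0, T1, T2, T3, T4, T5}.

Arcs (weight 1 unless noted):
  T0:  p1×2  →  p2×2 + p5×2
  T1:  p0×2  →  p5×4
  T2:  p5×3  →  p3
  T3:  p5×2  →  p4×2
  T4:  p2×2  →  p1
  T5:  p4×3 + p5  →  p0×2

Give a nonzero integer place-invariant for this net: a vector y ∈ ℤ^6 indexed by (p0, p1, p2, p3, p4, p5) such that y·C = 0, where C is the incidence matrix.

Incidence matrix C (rows=places, cols=transitions):
       T0   T1   T2   T3   T4   T5
   p0   0   -2    0    0    0    2
   p1  -2    0    0    0    1    0
   p2   2    0    0    0   -2    0
   p3   0    0    1    0    0    0
   p4   0    0    0    2    0   -3
   p5   2    4   -3   -2    0   -1

Candidate y = [2, 2, 1, 3, 1, 1]; check y·C column-wise:
  col T0: 2·0 + 2·-2 + 1·2 + 3·0 + 1·0 + 1·2 = 0
  col T1: 2·-2 + 2·0 + 1·0 + 3·0 + 1·0 + 1·4 = 0
  col T2: 2·0 + 2·0 + 1·0 + 3·1 + 1·0 + 1·-3 = 0
  col T3: 2·0 + 2·0 + 1·0 + 3·0 + 1·2 + 1·-2 = 0
  col T4: 2·0 + 2·1 + 1·-2 + 3·0 + 1·0 + 1·0 = 0
  col T5: 2·2 + 2·0 + 1·0 + 3·0 + 1·-3 + 1·-1 = 0

y = (p0:2, p1:2, p2:1, p3:3, p4:1, p5:1)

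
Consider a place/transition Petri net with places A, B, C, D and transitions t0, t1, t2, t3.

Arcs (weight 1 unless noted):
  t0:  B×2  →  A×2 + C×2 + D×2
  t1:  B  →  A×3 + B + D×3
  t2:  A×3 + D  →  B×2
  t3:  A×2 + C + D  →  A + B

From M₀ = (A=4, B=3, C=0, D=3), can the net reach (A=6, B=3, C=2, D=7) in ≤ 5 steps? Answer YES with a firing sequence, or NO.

step 1: fire t0:  (A=4, B=3, C=0, D=3) → (A=6, B=1, C=2, D=5)
step 2: fire t1:  (A=6, B=1, C=2, D=5) → (A=9, B=1, C=2, D=8)
step 3: fire t2:  (A=9, B=1, C=2, D=8) → (A=6, B=3, C=2, D=7)

YES — reachable via ⟨t0, t1, t2⟩ (3 firings)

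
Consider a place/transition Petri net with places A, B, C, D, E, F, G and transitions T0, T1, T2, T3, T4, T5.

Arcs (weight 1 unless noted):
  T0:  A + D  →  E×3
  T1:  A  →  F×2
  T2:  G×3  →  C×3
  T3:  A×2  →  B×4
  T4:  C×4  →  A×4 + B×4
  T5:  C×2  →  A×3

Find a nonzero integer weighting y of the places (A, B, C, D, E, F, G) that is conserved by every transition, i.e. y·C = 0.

y = (A:0, B:0, C:0, D:3, E:1, F:0, G:0)

Incidence matrix C (rows=places, cols=transitions):
       T0   T1   T2   T3   T4   T5
    A  -1   -1    0   -2    4    3
    B   0    0    0    4    4    0
    C   0    0    3    0   -4   -2
    D  -1    0    0    0    0    0
    E   3    0    0    0    0    0
    F   0    2    0    0    0    0
    G   0    0   -3    0    0    0

Candidate y = [0, 0, 0, 3, 1, 0, 0]; check y·C column-wise:
  col T0: 0·-1 + 3·-1 + 1·3 = 0
  col T1: 0·-1 + 3·0 + 1·0 + 0·2 = 0
  col T2: 0·3 + 3·0 + 1·0 + 0·-3 = 0
  col T3: 0·-2 + 0·4 + 3·0 + 1·0 = 0
  col T4: 0·4 + 0·4 + 0·-4 + 3·0 + 1·0 = 0
  col T5: 0·3 + 0·-2 + 3·0 + 1·0 = 0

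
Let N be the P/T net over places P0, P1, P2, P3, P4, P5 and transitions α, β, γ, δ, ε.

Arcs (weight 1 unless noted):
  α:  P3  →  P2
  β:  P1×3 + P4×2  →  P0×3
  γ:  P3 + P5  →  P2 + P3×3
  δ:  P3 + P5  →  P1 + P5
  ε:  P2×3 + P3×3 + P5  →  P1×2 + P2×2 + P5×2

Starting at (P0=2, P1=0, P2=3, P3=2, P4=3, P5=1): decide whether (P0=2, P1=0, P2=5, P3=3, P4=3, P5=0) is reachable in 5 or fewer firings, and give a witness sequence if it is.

step 1: fire α:  (P0=2, P1=0, P2=3, P3=2, P4=3, P5=1) → (P0=2, P1=0, P2=4, P3=1, P4=3, P5=1)
step 2: fire γ:  (P0=2, P1=0, P2=4, P3=1, P4=3, P5=1) → (P0=2, P1=0, P2=5, P3=3, P4=3, P5=0)

YES — reachable via ⟨α, γ⟩ (2 firings)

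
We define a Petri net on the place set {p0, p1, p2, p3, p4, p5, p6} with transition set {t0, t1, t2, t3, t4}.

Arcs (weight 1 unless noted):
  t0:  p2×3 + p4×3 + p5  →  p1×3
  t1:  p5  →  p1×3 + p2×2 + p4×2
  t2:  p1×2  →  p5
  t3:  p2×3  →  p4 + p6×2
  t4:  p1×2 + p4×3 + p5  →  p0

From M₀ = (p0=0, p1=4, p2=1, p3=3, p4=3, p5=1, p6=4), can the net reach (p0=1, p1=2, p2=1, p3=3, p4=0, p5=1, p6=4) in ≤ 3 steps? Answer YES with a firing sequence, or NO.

NO — not reachable within 3 firings

depth 0: 1 marking
depth 1: 4 markings reached so far
depth 2: 8 markings reached so far
depth 3: 13 markings reached so far
target is not among the 13 markings reachable within 3 steps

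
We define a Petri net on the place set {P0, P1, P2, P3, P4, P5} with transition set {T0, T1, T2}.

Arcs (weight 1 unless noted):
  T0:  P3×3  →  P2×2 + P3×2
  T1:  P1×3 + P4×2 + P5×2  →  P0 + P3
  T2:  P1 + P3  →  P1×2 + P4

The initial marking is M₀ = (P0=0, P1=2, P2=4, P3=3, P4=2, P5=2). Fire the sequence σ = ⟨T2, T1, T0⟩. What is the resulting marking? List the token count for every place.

step 1: fire T2:  (P0=0, P1=2, P2=4, P3=3, P4=2, P5=2) → (P0=0, P1=3, P2=4, P3=2, P4=3, P5=2)
step 2: fire T1:  (P0=0, P1=3, P2=4, P3=2, P4=3, P5=2) → (P0=1, P1=0, P2=4, P3=3, P4=1, P5=0)
step 3: fire T0:  (P0=1, P1=0, P2=4, P3=3, P4=1, P5=0) → (P0=1, P1=0, P2=6, P3=2, P4=1, P5=0)

(P0=1, P1=0, P2=6, P3=2, P4=1, P5=0)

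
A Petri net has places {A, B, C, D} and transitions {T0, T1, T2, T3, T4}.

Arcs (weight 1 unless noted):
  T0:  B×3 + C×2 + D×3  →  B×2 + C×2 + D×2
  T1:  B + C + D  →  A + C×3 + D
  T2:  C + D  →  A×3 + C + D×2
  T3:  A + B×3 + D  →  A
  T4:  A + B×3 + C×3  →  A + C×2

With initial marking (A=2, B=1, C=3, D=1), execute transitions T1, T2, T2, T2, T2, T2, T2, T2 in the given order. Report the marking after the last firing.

step 1: fire T1:  (A=2, B=1, C=3, D=1) → (A=3, B=0, C=5, D=1)
step 2: fire T2:  (A=3, B=0, C=5, D=1) → (A=6, B=0, C=5, D=2)
step 3: fire T2:  (A=6, B=0, C=5, D=2) → (A=9, B=0, C=5, D=3)
step 4: fire T2:  (A=9, B=0, C=5, D=3) → (A=12, B=0, C=5, D=4)
step 5: fire T2:  (A=12, B=0, C=5, D=4) → (A=15, B=0, C=5, D=5)
step 6: fire T2:  (A=15, B=0, C=5, D=5) → (A=18, B=0, C=5, D=6)
step 7: fire T2:  (A=18, B=0, C=5, D=6) → (A=21, B=0, C=5, D=7)
step 8: fire T2:  (A=21, B=0, C=5, D=7) → (A=24, B=0, C=5, D=8)

(A=24, B=0, C=5, D=8)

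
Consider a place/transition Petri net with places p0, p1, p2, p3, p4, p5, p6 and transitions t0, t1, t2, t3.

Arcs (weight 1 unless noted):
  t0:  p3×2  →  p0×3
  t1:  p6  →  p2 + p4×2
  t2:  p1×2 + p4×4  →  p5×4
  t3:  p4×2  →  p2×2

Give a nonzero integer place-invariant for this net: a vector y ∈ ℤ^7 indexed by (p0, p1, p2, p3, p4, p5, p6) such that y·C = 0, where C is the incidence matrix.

Incidence matrix C (rows=places, cols=transitions):
       t0   t1   t2   t3
   p0   3    0    0    0
   p1   0    0   -2    0
   p2   0    1    0    2
   p3  -2    0    0    0
   p4   0    2   -4   -2
   p5   0    0    4    0
   p6   0   -1    0    0

Candidate y = [2, 0, 0, 3, 0, 0, 0]; check y·C column-wise:
  col t0: 2·3 + 3·-2 = 0
  col t1: 2·0 + 0·1 + 3·0 + 0·2 + 0·-1 = 0
  col t2: 2·0 + 0·-2 + 3·0 + 0·-4 + 0·4 = 0
  col t3: 2·0 + 0·2 + 3·0 + 0·-2 = 0

y = (p0:2, p1:0, p2:0, p3:3, p4:0, p5:0, p6:0)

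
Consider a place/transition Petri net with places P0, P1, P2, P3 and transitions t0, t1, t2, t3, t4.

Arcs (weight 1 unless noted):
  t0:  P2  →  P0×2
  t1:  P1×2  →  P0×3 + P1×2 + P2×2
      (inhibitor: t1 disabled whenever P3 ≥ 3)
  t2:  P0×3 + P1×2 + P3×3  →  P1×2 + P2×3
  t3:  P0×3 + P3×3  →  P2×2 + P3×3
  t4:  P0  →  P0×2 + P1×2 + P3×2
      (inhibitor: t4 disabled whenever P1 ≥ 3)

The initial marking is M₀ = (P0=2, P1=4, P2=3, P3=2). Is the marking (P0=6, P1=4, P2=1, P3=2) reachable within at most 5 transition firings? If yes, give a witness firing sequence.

step 1: fire t0:  (P0=2, P1=4, P2=3, P3=2) → (P0=4, P1=4, P2=2, P3=2)
step 2: fire t0:  (P0=4, P1=4, P2=2, P3=2) → (P0=6, P1=4, P2=1, P3=2)

YES — reachable via ⟨t0, t0⟩ (2 firings)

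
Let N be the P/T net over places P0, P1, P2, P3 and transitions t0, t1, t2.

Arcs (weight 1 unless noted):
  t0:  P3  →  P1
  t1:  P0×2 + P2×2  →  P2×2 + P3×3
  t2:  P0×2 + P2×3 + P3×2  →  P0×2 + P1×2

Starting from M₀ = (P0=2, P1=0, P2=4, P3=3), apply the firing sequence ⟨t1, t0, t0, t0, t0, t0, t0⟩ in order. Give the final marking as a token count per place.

(P0=0, P1=6, P2=4, P3=0)

step 1: fire t1:  (P0=2, P1=0, P2=4, P3=3) → (P0=0, P1=0, P2=4, P3=6)
step 2: fire t0:  (P0=0, P1=0, P2=4, P3=6) → (P0=0, P1=1, P2=4, P3=5)
step 3: fire t0:  (P0=0, P1=1, P2=4, P3=5) → (P0=0, P1=2, P2=4, P3=4)
step 4: fire t0:  (P0=0, P1=2, P2=4, P3=4) → (P0=0, P1=3, P2=4, P3=3)
step 5: fire t0:  (P0=0, P1=3, P2=4, P3=3) → (P0=0, P1=4, P2=4, P3=2)
step 6: fire t0:  (P0=0, P1=4, P2=4, P3=2) → (P0=0, P1=5, P2=4, P3=1)
step 7: fire t0:  (P0=0, P1=5, P2=4, P3=1) → (P0=0, P1=6, P2=4, P3=0)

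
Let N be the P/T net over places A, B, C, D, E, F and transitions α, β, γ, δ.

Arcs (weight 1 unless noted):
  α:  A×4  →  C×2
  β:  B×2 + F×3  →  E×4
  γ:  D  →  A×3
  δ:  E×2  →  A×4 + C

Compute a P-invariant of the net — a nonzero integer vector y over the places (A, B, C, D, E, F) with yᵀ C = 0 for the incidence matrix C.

Incidence matrix C (rows=places, cols=transitions):
        α    β    γ    δ
    A  -4    0    3    4
    B   0   -2    0    0
    C   2    0    0    1
    D   0    0   -1    0
    E   0    4    0   -2
    F   0   -3    0    0

Candidate y = [1, 6, 2, 3, 3, 0]; check y·C column-wise:
  col α: 1·-4 + 6·0 + 2·2 + 3·0 + 3·0 = 0
  col β: 1·0 + 6·-2 + 2·0 + 3·0 + 3·4 + 0·-3 = 0
  col γ: 1·3 + 6·0 + 2·0 + 3·-1 + 3·0 = 0
  col δ: 1·4 + 6·0 + 2·1 + 3·0 + 3·-2 = 0

y = (A:1, B:6, C:2, D:3, E:3, F:0)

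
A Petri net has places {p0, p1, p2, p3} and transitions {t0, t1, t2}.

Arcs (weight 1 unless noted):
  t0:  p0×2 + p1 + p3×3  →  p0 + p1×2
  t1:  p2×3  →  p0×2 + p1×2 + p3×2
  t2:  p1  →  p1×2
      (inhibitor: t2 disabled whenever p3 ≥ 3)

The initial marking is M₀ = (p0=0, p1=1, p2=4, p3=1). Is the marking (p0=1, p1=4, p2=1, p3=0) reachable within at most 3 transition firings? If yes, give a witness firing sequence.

YES — reachable via ⟨t1, t0⟩ (2 firings)

step 1: fire t1:  (p0=0, p1=1, p2=4, p3=1) → (p0=2, p1=3, p2=1, p3=3)
step 2: fire t0:  (p0=2, p1=3, p2=1, p3=3) → (p0=1, p1=4, p2=1, p3=0)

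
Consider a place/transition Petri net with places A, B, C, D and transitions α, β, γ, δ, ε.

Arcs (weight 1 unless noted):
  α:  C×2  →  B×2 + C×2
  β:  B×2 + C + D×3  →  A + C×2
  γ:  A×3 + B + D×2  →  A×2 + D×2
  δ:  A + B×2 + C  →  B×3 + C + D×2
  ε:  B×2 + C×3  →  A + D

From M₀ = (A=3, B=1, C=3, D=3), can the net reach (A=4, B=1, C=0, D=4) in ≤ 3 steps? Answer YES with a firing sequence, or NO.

YES — reachable via ⟨α, ε⟩ (2 firings)

step 1: fire α:  (A=3, B=1, C=3, D=3) → (A=3, B=3, C=3, D=3)
step 2: fire ε:  (A=3, B=3, C=3, D=3) → (A=4, B=1, C=0, D=4)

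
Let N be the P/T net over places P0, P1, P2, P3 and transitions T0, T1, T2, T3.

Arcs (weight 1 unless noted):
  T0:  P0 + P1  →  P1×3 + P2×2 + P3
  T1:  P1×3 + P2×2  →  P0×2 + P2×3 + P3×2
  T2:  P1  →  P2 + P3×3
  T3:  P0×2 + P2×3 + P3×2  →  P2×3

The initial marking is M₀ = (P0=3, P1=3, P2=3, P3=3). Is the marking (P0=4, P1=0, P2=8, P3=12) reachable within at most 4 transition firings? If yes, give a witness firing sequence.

step 1: fire T0:  (P0=3, P1=3, P2=3, P3=3) → (P0=2, P1=5, P2=5, P3=4)
step 2: fire T1:  (P0=2, P1=5, P2=5, P3=4) → (P0=4, P1=2, P2=6, P3=6)
step 3: fire T2:  (P0=4, P1=2, P2=6, P3=6) → (P0=4, P1=1, P2=7, P3=9)
step 4: fire T2:  (P0=4, P1=1, P2=7, P3=9) → (P0=4, P1=0, P2=8, P3=12)

YES — reachable via ⟨T0, T1, T2, T2⟩ (4 firings)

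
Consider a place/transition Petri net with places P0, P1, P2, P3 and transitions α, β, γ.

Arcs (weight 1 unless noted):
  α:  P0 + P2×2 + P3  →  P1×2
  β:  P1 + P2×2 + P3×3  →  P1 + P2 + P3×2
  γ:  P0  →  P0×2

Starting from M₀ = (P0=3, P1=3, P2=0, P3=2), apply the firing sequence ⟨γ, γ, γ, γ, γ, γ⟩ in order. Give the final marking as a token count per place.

(P0=9, P1=3, P2=0, P3=2)

step 1: fire γ:  (P0=3, P1=3, P2=0, P3=2) → (P0=4, P1=3, P2=0, P3=2)
step 2: fire γ:  (P0=4, P1=3, P2=0, P3=2) → (P0=5, P1=3, P2=0, P3=2)
step 3: fire γ:  (P0=5, P1=3, P2=0, P3=2) → (P0=6, P1=3, P2=0, P3=2)
step 4: fire γ:  (P0=6, P1=3, P2=0, P3=2) → (P0=7, P1=3, P2=0, P3=2)
step 5: fire γ:  (P0=7, P1=3, P2=0, P3=2) → (P0=8, P1=3, P2=0, P3=2)
step 6: fire γ:  (P0=8, P1=3, P2=0, P3=2) → (P0=9, P1=3, P2=0, P3=2)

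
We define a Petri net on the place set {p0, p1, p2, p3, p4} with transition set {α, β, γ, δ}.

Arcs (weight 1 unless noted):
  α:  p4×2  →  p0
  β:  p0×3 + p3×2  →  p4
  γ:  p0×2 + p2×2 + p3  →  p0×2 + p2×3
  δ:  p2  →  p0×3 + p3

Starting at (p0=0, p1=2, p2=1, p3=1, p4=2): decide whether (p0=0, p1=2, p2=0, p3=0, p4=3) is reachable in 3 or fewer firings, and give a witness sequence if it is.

step 1: fire δ:  (p0=0, p1=2, p2=1, p3=1, p4=2) → (p0=3, p1=2, p2=0, p3=2, p4=2)
step 2: fire β:  (p0=3, p1=2, p2=0, p3=2, p4=2) → (p0=0, p1=2, p2=0, p3=0, p4=3)

YES — reachable via ⟨δ, β⟩ (2 firings)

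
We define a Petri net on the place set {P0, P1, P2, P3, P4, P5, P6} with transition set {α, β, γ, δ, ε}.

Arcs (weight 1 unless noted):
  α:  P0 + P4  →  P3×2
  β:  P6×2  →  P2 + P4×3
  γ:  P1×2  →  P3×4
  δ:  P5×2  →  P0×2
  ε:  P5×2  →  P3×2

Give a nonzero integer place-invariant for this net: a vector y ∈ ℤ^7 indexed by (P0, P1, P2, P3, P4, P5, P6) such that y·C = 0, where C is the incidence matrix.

y = (P0:1, P1:2, P2:-3, P3:1, P4:1, P5:1, P6:0)

Incidence matrix C (rows=places, cols=transitions):
        α    β    γ    δ    ε
   P0  -1    0    0    2    0
   P1   0    0   -2    0    0
   P2   0    1    0    0    0
   P3   2    0    4    0    2
   P4  -1    3    0    0    0
   P5   0    0    0   -2   -2
   P6   0   -2    0    0    0

Candidate y = [1, 2, -3, 1, 1, 1, 0]; check y·C column-wise:
  col α: 1·-1 + 2·0 + -3·0 + 1·2 + 1·-1 + 1·0 = 0
  col β: 1·0 + 2·0 + -3·1 + 1·0 + 1·3 + 1·0 + 0·-2 = 0
  col γ: 1·0 + 2·-2 + -3·0 + 1·4 + 1·0 + 1·0 = 0
  col δ: 1·2 + 2·0 + -3·0 + 1·0 + 1·0 + 1·-2 = 0
  col ε: 1·0 + 2·0 + -3·0 + 1·2 + 1·0 + 1·-2 = 0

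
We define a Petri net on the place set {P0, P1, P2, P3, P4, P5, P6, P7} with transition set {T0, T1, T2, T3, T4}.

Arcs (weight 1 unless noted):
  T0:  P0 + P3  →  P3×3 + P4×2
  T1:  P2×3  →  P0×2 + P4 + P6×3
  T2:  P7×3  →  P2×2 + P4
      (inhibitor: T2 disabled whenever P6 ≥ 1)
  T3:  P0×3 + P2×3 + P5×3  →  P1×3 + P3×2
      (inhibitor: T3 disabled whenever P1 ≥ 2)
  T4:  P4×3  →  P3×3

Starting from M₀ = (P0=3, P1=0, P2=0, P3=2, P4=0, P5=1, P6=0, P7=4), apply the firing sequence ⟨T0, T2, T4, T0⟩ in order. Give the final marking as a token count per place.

step 1: fire T0:  (P0=3, P1=0, P2=0, P3=2, P4=0, P5=1, P6=0, P7=4) → (P0=2, P1=0, P2=0, P3=4, P4=2, P5=1, P6=0, P7=4)
step 2: fire T2:  (P0=2, P1=0, P2=0, P3=4, P4=2, P5=1, P6=0, P7=4) → (P0=2, P1=0, P2=2, P3=4, P4=3, P5=1, P6=0, P7=1)
step 3: fire T4:  (P0=2, P1=0, P2=2, P3=4, P4=3, P5=1, P6=0, P7=1) → (P0=2, P1=0, P2=2, P3=7, P4=0, P5=1, P6=0, P7=1)
step 4: fire T0:  (P0=2, P1=0, P2=2, P3=7, P4=0, P5=1, P6=0, P7=1) → (P0=1, P1=0, P2=2, P3=9, P4=2, P5=1, P6=0, P7=1)

(P0=1, P1=0, P2=2, P3=9, P4=2, P5=1, P6=0, P7=1)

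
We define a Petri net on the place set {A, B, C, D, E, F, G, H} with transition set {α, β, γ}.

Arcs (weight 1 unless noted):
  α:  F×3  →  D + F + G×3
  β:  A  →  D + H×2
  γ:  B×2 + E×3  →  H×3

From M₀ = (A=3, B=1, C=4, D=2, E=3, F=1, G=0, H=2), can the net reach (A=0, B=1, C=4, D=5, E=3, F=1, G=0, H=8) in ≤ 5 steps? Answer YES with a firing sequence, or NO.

YES — reachable via ⟨β, β, β⟩ (3 firings)

step 1: fire β:  (A=3, B=1, C=4, D=2, E=3, F=1, G=0, H=2) → (A=2, B=1, C=4, D=3, E=3, F=1, G=0, H=4)
step 2: fire β:  (A=2, B=1, C=4, D=3, E=3, F=1, G=0, H=4) → (A=1, B=1, C=4, D=4, E=3, F=1, G=0, H=6)
step 3: fire β:  (A=1, B=1, C=4, D=4, E=3, F=1, G=0, H=6) → (A=0, B=1, C=4, D=5, E=3, F=1, G=0, H=8)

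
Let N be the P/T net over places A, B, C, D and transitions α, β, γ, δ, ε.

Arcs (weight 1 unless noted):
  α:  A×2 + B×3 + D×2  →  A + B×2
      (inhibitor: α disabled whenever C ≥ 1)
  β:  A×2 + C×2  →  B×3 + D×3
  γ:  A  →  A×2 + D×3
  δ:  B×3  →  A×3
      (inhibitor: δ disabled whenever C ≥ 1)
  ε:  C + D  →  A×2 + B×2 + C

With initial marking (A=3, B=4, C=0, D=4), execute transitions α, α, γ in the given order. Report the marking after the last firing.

(A=2, B=2, C=0, D=3)

step 1: fire α:  (A=3, B=4, C=0, D=4) → (A=2, B=3, C=0, D=2)
step 2: fire α:  (A=2, B=3, C=0, D=2) → (A=1, B=2, C=0, D=0)
step 3: fire γ:  (A=1, B=2, C=0, D=0) → (A=2, B=2, C=0, D=3)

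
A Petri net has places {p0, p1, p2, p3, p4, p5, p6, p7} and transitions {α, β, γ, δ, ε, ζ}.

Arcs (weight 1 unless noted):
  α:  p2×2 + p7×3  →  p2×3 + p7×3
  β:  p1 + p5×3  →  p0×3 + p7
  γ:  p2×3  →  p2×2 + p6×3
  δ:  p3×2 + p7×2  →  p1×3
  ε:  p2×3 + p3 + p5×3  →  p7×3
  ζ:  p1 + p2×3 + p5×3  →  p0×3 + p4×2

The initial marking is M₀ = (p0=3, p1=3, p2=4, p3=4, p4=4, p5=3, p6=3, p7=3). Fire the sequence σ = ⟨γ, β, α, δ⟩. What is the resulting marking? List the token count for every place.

(p0=6, p1=5, p2=4, p3=2, p4=4, p5=0, p6=6, p7=2)

step 1: fire γ:  (p0=3, p1=3, p2=4, p3=4, p4=4, p5=3, p6=3, p7=3) → (p0=3, p1=3, p2=3, p3=4, p4=4, p5=3, p6=6, p7=3)
step 2: fire β:  (p0=3, p1=3, p2=3, p3=4, p4=4, p5=3, p6=6, p7=3) → (p0=6, p1=2, p2=3, p3=4, p4=4, p5=0, p6=6, p7=4)
step 3: fire α:  (p0=6, p1=2, p2=3, p3=4, p4=4, p5=0, p6=6, p7=4) → (p0=6, p1=2, p2=4, p3=4, p4=4, p5=0, p6=6, p7=4)
step 4: fire δ:  (p0=6, p1=2, p2=4, p3=4, p4=4, p5=0, p6=6, p7=4) → (p0=6, p1=5, p2=4, p3=2, p4=4, p5=0, p6=6, p7=2)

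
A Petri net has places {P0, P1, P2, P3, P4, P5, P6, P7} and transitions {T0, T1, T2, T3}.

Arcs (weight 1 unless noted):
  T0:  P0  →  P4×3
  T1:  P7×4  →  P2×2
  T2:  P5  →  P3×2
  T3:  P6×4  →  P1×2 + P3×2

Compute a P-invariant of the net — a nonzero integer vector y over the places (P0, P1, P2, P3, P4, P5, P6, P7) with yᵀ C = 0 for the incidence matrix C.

y = (P0:3, P1:0, P2:0, P3:0, P4:1, P5:0, P6:0, P7:0)

Incidence matrix C (rows=places, cols=transitions):
       T0   T1   T2   T3
   P0  -1    0    0    0
   P1   0    0    0    2
   P2   0    2    0    0
   P3   0    0    2    2
   P4   3    0    0    0
   P5   0    0   -1    0
   P6   0    0    0   -4
   P7   0   -4    0    0

Candidate y = [3, 0, 0, 0, 1, 0, 0, 0]; check y·C column-wise:
  col T0: 3·-1 + 1·3 = 0
  col T1: 3·0 + 0·2 + 1·0 + 0·-4 = 0
  col T2: 3·0 + 0·2 + 1·0 + 0·-1 = 0
  col T3: 3·0 + 0·2 + 0·2 + 1·0 + 0·-4 = 0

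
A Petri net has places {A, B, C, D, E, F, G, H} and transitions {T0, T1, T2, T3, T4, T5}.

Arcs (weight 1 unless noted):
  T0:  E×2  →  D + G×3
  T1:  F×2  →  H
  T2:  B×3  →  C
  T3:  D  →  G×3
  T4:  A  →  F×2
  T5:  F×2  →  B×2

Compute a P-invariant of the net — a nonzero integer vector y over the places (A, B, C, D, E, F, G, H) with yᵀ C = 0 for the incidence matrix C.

y = (A:0, B:0, C:0, D:3, E:3, F:0, G:1, H:0)

Incidence matrix C (rows=places, cols=transitions):
       T0   T1   T2   T3   T4   T5
    A   0    0    0    0   -1    0
    B   0    0   -3    0    0    2
    C   0    0    1    0    0    0
    D   1    0    0   -1    0    0
    E  -2    0    0    0    0    0
    F   0   -2    0    0    2   -2
    G   3    0    0    3    0    0
    H   0    1    0    0    0    0

Candidate y = [0, 0, 0, 3, 3, 0, 1, 0]; check y·C column-wise:
  col T0: 3·1 + 3·-2 + 1·3 = 0
  col T1: 3·0 + 3·0 + 0·-2 + 1·0 + 0·1 = 0
  col T2: 0·-3 + 0·1 + 3·0 + 3·0 + 1·0 = 0
  col T3: 3·-1 + 3·0 + 1·3 = 0
  col T4: 0·-1 + 3·0 + 3·0 + 0·2 + 1·0 = 0
  col T5: 0·2 + 3·0 + 3·0 + 0·-2 + 1·0 = 0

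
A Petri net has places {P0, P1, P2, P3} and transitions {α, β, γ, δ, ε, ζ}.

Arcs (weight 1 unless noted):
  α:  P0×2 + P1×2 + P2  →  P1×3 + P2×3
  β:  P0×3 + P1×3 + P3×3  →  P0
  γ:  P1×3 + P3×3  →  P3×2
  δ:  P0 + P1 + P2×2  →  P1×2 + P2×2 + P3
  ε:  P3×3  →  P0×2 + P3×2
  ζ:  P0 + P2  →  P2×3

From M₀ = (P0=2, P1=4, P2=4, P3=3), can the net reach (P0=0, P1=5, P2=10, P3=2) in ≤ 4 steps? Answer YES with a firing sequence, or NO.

YES — reachable via ⟨α, ε, ζ, ζ⟩ (4 firings)

step 1: fire α:  (P0=2, P1=4, P2=4, P3=3) → (P0=0, P1=5, P2=6, P3=3)
step 2: fire ε:  (P0=0, P1=5, P2=6, P3=3) → (P0=2, P1=5, P2=6, P3=2)
step 3: fire ζ:  (P0=2, P1=5, P2=6, P3=2) → (P0=1, P1=5, P2=8, P3=2)
step 4: fire ζ:  (P0=1, P1=5, P2=8, P3=2) → (P0=0, P1=5, P2=10, P3=2)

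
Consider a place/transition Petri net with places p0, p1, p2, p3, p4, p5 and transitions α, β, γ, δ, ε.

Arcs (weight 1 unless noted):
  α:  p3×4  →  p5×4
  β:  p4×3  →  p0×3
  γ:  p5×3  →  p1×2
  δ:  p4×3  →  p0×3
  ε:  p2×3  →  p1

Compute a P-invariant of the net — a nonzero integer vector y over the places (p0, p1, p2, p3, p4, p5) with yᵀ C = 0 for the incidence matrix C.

y = (p0:1, p1:0, p2:0, p3:0, p4:1, p5:0)

Incidence matrix C (rows=places, cols=transitions):
        α    β    γ    δ    ε
   p0   0    3    0    3    0
   p1   0    0    2    0    1
   p2   0    0    0    0   -3
   p3  -4    0    0    0    0
   p4   0   -3    0   -3    0
   p5   4    0   -3    0    0

Candidate y = [1, 0, 0, 0, 1, 0]; check y·C column-wise:
  col α: 1·0 + 0·-4 + 1·0 + 0·4 = 0
  col β: 1·3 + 1·-3 = 0
  col γ: 1·0 + 0·2 + 1·0 + 0·-3 = 0
  col δ: 1·3 + 1·-3 = 0
  col ε: 1·0 + 0·1 + 0·-3 + 1·0 = 0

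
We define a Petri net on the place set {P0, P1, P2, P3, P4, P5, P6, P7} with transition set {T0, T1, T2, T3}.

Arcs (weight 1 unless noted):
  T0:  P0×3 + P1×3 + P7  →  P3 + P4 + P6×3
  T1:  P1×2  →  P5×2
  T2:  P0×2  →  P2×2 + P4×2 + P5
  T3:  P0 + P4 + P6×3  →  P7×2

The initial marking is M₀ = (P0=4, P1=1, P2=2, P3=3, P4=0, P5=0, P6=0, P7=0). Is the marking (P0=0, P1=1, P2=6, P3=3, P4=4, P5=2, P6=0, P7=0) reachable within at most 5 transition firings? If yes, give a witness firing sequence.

step 1: fire T2:  (P0=4, P1=1, P2=2, P3=3, P4=0, P5=0, P6=0, P7=0) → (P0=2, P1=1, P2=4, P3=3, P4=2, P5=1, P6=0, P7=0)
step 2: fire T2:  (P0=2, P1=1, P2=4, P3=3, P4=2, P5=1, P6=0, P7=0) → (P0=0, P1=1, P2=6, P3=3, P4=4, P5=2, P6=0, P7=0)

YES — reachable via ⟨T2, T2⟩ (2 firings)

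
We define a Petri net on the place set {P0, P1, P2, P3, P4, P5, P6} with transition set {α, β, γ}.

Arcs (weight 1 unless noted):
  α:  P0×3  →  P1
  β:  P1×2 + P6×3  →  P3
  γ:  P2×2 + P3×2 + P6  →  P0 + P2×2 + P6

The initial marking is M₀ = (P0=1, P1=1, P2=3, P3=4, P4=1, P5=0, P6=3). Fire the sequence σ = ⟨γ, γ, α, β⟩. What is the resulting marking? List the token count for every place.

step 1: fire γ:  (P0=1, P1=1, P2=3, P3=4, P4=1, P5=0, P6=3) → (P0=2, P1=1, P2=3, P3=2, P4=1, P5=0, P6=3)
step 2: fire γ:  (P0=2, P1=1, P2=3, P3=2, P4=1, P5=0, P6=3) → (P0=3, P1=1, P2=3, P3=0, P4=1, P5=0, P6=3)
step 3: fire α:  (P0=3, P1=1, P2=3, P3=0, P4=1, P5=0, P6=3) → (P0=0, P1=2, P2=3, P3=0, P4=1, P5=0, P6=3)
step 4: fire β:  (P0=0, P1=2, P2=3, P3=0, P4=1, P5=0, P6=3) → (P0=0, P1=0, P2=3, P3=1, P4=1, P5=0, P6=0)

(P0=0, P1=0, P2=3, P3=1, P4=1, P5=0, P6=0)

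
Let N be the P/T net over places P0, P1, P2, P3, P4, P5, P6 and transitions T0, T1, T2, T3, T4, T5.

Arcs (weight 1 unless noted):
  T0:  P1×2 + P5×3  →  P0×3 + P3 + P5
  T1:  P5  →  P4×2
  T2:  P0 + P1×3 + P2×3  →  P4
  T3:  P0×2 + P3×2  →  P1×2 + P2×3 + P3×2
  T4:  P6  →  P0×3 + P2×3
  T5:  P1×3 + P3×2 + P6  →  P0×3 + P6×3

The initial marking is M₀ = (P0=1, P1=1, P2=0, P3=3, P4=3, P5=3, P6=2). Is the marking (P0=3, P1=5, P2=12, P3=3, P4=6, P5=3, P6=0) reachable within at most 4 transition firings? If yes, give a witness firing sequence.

NO — not reachable within 4 firings

depth 0: 1 marking
depth 1: 3 markings reached so far
depth 2: 7 markings reached so far
depth 3: 16 markings reached so far
depth 4: 30 markings reached so far
target is not among the 30 markings reachable within 4 steps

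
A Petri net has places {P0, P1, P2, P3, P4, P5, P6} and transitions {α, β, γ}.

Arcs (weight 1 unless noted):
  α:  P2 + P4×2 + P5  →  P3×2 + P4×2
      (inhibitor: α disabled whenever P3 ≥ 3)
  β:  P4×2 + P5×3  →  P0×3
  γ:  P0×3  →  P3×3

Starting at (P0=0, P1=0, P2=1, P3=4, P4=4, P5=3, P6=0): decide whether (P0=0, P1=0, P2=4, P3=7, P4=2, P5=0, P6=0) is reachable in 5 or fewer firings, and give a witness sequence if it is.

depth 0: 1 marking
depth 1: 2 markings reached so far
depth 2: 3 markings reached so far
depth 3: 3 markings reached so far
(frontier empty at depth 3; search complete)
target is not among the 3 markings reachable within 5 steps

NO — not reachable within 5 firings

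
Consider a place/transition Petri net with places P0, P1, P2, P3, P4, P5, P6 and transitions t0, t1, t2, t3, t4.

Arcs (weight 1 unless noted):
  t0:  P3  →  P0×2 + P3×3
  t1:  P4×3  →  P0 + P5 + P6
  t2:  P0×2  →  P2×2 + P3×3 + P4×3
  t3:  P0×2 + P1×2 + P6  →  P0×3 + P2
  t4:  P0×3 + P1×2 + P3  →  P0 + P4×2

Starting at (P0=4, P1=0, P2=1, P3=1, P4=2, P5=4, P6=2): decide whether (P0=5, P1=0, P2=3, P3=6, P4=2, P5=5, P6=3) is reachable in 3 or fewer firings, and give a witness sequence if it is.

step 1: fire t0:  (P0=4, P1=0, P2=1, P3=1, P4=2, P5=4, P6=2) → (P0=6, P1=0, P2=1, P3=3, P4=2, P5=4, P6=2)
step 2: fire t2:  (P0=6, P1=0, P2=1, P3=3, P4=2, P5=4, P6=2) → (P0=4, P1=0, P2=3, P3=6, P4=5, P5=4, P6=2)
step 3: fire t1:  (P0=4, P1=0, P2=3, P3=6, P4=5, P5=4, P6=2) → (P0=5, P1=0, P2=3, P3=6, P4=2, P5=5, P6=3)

YES — reachable via ⟨t0, t2, t1⟩ (3 firings)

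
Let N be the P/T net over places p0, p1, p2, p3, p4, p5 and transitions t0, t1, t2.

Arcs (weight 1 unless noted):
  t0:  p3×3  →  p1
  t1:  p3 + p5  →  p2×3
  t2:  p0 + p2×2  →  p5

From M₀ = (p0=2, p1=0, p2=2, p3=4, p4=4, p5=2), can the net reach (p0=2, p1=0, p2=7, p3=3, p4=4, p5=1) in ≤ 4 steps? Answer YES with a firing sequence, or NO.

NO — not reachable within 4 firings

depth 0: 1 marking
depth 1: 4 markings reached so far
depth 2: 8 markings reached so far
depth 3: 11 markings reached so far
depth 4: 14 markings reached so far
target is not among the 14 markings reachable within 4 steps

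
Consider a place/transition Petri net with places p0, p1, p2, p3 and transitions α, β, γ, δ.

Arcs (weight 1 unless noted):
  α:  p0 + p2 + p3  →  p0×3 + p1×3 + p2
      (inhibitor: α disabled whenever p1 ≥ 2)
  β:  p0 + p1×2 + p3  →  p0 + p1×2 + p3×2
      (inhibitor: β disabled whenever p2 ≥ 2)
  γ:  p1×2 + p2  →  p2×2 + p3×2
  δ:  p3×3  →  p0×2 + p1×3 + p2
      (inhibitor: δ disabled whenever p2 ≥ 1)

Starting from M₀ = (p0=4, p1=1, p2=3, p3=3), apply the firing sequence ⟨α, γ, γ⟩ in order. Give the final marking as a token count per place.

(p0=6, p1=0, p2=5, p3=6)

step 1: fire α:  (p0=4, p1=1, p2=3, p3=3) → (p0=6, p1=4, p2=3, p3=2)
step 2: fire γ:  (p0=6, p1=4, p2=3, p3=2) → (p0=6, p1=2, p2=4, p3=4)
step 3: fire γ:  (p0=6, p1=2, p2=4, p3=4) → (p0=6, p1=0, p2=5, p3=6)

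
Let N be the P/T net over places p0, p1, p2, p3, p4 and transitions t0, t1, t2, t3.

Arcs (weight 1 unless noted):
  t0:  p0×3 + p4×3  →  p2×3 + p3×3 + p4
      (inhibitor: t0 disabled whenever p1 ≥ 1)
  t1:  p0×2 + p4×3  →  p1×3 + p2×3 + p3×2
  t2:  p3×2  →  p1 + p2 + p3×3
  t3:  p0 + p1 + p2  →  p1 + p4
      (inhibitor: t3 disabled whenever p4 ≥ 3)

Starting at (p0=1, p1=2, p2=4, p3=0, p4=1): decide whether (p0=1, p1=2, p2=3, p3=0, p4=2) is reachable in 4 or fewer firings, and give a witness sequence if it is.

NO — not reachable within 4 firings

depth 0: 1 marking
depth 1: 2 markings reached so far
depth 2: 2 markings reached so far
(frontier empty at depth 2; search complete)
target is not among the 2 markings reachable within 4 steps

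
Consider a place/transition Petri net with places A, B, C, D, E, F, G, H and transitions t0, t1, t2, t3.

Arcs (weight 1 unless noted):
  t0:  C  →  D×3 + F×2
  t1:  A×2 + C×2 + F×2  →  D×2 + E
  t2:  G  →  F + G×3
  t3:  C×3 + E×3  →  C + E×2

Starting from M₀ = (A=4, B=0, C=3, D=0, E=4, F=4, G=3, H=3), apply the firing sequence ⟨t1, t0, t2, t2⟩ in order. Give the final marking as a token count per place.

step 1: fire t1:  (A=4, B=0, C=3, D=0, E=4, F=4, G=3, H=3) → (A=2, B=0, C=1, D=2, E=5, F=2, G=3, H=3)
step 2: fire t0:  (A=2, B=0, C=1, D=2, E=5, F=2, G=3, H=3) → (A=2, B=0, C=0, D=5, E=5, F=4, G=3, H=3)
step 3: fire t2:  (A=2, B=0, C=0, D=5, E=5, F=4, G=3, H=3) → (A=2, B=0, C=0, D=5, E=5, F=5, G=5, H=3)
step 4: fire t2:  (A=2, B=0, C=0, D=5, E=5, F=5, G=5, H=3) → (A=2, B=0, C=0, D=5, E=5, F=6, G=7, H=3)

(A=2, B=0, C=0, D=5, E=5, F=6, G=7, H=3)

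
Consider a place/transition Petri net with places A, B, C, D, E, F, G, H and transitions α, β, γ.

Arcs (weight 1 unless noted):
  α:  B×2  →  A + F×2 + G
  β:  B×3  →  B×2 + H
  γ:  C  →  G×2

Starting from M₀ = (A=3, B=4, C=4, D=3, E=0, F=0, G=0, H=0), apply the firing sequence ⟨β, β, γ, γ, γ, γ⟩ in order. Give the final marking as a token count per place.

step 1: fire β:  (A=3, B=4, C=4, D=3, E=0, F=0, G=0, H=0) → (A=3, B=3, C=4, D=3, E=0, F=0, G=0, H=1)
step 2: fire β:  (A=3, B=3, C=4, D=3, E=0, F=0, G=0, H=1) → (A=3, B=2, C=4, D=3, E=0, F=0, G=0, H=2)
step 3: fire γ:  (A=3, B=2, C=4, D=3, E=0, F=0, G=0, H=2) → (A=3, B=2, C=3, D=3, E=0, F=0, G=2, H=2)
step 4: fire γ:  (A=3, B=2, C=3, D=3, E=0, F=0, G=2, H=2) → (A=3, B=2, C=2, D=3, E=0, F=0, G=4, H=2)
step 5: fire γ:  (A=3, B=2, C=2, D=3, E=0, F=0, G=4, H=2) → (A=3, B=2, C=1, D=3, E=0, F=0, G=6, H=2)
step 6: fire γ:  (A=3, B=2, C=1, D=3, E=0, F=0, G=6, H=2) → (A=3, B=2, C=0, D=3, E=0, F=0, G=8, H=2)

(A=3, B=2, C=0, D=3, E=0, F=0, G=8, H=2)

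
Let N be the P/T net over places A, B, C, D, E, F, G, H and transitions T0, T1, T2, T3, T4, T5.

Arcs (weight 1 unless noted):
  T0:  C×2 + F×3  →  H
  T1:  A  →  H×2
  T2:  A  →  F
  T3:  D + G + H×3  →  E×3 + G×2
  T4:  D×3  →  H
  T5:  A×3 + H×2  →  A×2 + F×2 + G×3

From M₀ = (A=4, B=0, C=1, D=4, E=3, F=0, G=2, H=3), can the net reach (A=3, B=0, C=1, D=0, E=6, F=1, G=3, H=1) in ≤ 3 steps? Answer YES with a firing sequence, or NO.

step 1: fire T2:  (A=4, B=0, C=1, D=4, E=3, F=0, G=2, H=3) → (A=3, B=0, C=1, D=4, E=3, F=1, G=2, H=3)
step 2: fire T3:  (A=3, B=0, C=1, D=4, E=3, F=1, G=2, H=3) → (A=3, B=0, C=1, D=3, E=6, F=1, G=3, H=0)
step 3: fire T4:  (A=3, B=0, C=1, D=3, E=6, F=1, G=3, H=0) → (A=3, B=0, C=1, D=0, E=6, F=1, G=3, H=1)

YES — reachable via ⟨T2, T3, T4⟩ (3 firings)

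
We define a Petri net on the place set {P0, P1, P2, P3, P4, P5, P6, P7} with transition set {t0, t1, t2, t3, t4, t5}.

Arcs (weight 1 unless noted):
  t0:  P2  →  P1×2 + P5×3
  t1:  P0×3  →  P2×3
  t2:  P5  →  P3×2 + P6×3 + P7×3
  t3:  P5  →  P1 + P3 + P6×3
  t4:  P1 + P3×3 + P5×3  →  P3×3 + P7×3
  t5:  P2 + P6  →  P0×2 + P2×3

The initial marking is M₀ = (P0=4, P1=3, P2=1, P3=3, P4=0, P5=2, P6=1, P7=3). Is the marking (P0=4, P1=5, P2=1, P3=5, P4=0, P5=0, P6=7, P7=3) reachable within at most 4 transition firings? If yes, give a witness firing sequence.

step 1: fire t3:  (P0=4, P1=3, P2=1, P3=3, P4=0, P5=2, P6=1, P7=3) → (P0=4, P1=4, P2=1, P3=4, P4=0, P5=1, P6=4, P7=3)
step 2: fire t3:  (P0=4, P1=4, P2=1, P3=4, P4=0, P5=1, P6=4, P7=3) → (P0=4, P1=5, P2=1, P3=5, P4=0, P5=0, P6=7, P7=3)

YES — reachable via ⟨t3, t3⟩ (2 firings)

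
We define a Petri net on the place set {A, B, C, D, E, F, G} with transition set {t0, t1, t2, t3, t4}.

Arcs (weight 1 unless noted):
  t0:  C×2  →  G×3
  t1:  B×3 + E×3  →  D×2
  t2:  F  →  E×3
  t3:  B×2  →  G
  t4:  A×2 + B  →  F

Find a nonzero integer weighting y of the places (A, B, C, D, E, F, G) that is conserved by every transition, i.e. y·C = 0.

Incidence matrix C (rows=places, cols=transitions):
       t0   t1   t2   t3   t4
    A   0    0    0    0   -2
    B   0   -3    0   -2   -1
    C  -2    0    0    0    0
    D   0    2    0    0    0
    E   0   -3    3    0    0
    F   0    0   -1    0    1
    G   3    0    0    1    0

Candidate y = [3, 0, 0, 3, 2, 6, 0]; check y·C column-wise:
  col t0: 3·0 + 0·-2 + 3·0 + 2·0 + 6·0 + 0·3 = 0
  col t1: 3·0 + 0·-3 + 3·2 + 2·-3 + 6·0 = 0
  col t2: 3·0 + 3·0 + 2·3 + 6·-1 = 0
  col t3: 3·0 + 0·-2 + 3·0 + 2·0 + 6·0 + 0·1 = 0
  col t4: 3·-2 + 0·-1 + 3·0 + 2·0 + 6·1 = 0

y = (A:3, B:0, C:0, D:3, E:2, F:6, G:0)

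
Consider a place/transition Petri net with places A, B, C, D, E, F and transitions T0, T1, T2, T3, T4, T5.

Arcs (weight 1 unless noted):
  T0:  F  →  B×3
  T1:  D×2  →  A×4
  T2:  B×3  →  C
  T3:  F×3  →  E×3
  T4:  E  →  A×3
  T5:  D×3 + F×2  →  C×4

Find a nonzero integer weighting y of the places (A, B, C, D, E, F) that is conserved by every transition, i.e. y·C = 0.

y = (A:1, B:1, C:3, D:2, E:3, F:3)

Incidence matrix C (rows=places, cols=transitions):
       T0   T1   T2   T3   T4   T5
    A   0    4    0    0    3    0
    B   3    0   -3    0    0    0
    C   0    0    1    0    0    4
    D   0   -2    0    0    0   -3
    E   0    0    0    3   -1    0
    F  -1    0    0   -3    0   -2

Candidate y = [1, 1, 3, 2, 3, 3]; check y·C column-wise:
  col T0: 1·0 + 1·3 + 3·0 + 2·0 + 3·0 + 3·-1 = 0
  col T1: 1·4 + 1·0 + 3·0 + 2·-2 + 3·0 + 3·0 = 0
  col T2: 1·0 + 1·-3 + 3·1 + 2·0 + 3·0 + 3·0 = 0
  col T3: 1·0 + 1·0 + 3·0 + 2·0 + 3·3 + 3·-3 = 0
  col T4: 1·3 + 1·0 + 3·0 + 2·0 + 3·-1 + 3·0 = 0
  col T5: 1·0 + 1·0 + 3·4 + 2·-3 + 3·0 + 3·-2 = 0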